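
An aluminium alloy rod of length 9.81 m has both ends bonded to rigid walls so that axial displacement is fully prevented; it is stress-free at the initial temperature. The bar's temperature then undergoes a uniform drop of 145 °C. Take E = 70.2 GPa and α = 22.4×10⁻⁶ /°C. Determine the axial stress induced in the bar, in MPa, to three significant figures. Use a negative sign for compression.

Free thermal expansion αLΔT = 22.4e-6 · 9810 · -145 = -31.86 mm.
The walls impose strain ε = −(-31.86)/9810 = 3.2480e-03; σ = Eε = 70200 · 3.2480e-03 = 228 MPa.

228 MPa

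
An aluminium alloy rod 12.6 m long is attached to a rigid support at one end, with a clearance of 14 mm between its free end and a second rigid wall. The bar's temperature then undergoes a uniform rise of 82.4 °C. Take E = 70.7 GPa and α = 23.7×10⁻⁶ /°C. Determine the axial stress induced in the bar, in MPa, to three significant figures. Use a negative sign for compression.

-59.5 MPa

Free thermal expansion αLΔT = 23.7e-6 · 12600 · 82.4 = 24.61 mm.
The walls engage after the gap closes; constrained expansion = 24.61 − 14 = 10.61 mm.
The walls impose strain ε = −(10.61)/12600 = -8.4177e-04; σ = Eε = 70700 · -8.4177e-04 = -59.51 MPa.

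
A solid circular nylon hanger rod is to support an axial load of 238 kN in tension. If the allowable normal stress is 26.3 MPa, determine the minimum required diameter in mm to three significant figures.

Required area A ≥ P/σ_allow = 238000/26.3 = 9049 mm².
For a solid circular section, d ≥ √(4A/π) = 107.3 mm.

107 mm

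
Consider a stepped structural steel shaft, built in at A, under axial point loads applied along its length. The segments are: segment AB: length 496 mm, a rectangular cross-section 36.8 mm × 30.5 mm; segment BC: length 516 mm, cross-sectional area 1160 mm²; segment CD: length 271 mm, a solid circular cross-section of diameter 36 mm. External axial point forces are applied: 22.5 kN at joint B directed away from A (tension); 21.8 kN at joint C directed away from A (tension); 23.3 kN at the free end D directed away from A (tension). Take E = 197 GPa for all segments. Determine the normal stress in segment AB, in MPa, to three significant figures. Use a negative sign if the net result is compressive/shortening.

Internal axial forces (sectioning from the free end, tension +): N_CD = 23.3 kN, N_BC = 45.1 kN, N_AB = 67.6 kN.
A_AB = 1122 mm².
σ_AB = N_AB/A_AB = 67600/1122 = 60.23 MPa.

60.2 MPa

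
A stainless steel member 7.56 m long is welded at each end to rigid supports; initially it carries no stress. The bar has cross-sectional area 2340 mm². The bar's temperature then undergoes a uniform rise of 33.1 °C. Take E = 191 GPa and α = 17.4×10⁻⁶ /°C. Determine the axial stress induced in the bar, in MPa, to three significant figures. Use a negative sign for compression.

-110 MPa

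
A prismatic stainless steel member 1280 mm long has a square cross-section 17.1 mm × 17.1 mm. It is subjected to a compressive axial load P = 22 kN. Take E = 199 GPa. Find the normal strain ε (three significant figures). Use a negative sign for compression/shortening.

-3.78e-04

A = 292.4 mm².
σ = N/A = -75.24 MPa; ε = σ/E = -75.24/199000 = -3.781e-04.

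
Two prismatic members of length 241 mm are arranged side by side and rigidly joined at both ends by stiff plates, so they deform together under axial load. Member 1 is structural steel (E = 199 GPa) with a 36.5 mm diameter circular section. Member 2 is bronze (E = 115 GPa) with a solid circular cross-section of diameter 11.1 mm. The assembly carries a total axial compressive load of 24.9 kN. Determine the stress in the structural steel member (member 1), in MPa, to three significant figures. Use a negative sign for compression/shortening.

A_1 = 1046 mm².
A_2 = 96.77 mm².
Equal strain + equilibrium ⇒ each member carries load in proportion to AE: A₁E₁ = 208200000 N, A₂E₂ = 11130000 N, ΣAE = 219400000 N.
σ₁ = P·E₁/ΣAE = -24900·199000/219400000 = -22.59 MPa.

-22.6 MPa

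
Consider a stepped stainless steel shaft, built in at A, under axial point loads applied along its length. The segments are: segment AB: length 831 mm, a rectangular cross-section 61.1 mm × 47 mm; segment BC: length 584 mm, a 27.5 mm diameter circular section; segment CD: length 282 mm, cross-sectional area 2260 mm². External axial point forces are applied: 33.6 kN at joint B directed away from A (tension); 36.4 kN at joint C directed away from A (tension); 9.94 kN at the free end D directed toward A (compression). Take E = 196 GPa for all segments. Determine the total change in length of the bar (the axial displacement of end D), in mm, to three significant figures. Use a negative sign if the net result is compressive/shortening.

Internal axial forces (sectioning from the free end, tension +): N_CD = -9.94 kN, N_BC = 26.46 kN, N_AB = 60.06 kN.
A_AB = 2872 mm².
A_BC = 594 mm².
δ_AB = 60060·831/(2872·196000) = 0.08867 mm
δ_BC = 26460·584/(594·196000) = 0.1327 mm
δ_CD = -9940·282/(2260·196000) = -0.006328 mm
δ = Σδ_i = 0.2151 mm.

0.215 mm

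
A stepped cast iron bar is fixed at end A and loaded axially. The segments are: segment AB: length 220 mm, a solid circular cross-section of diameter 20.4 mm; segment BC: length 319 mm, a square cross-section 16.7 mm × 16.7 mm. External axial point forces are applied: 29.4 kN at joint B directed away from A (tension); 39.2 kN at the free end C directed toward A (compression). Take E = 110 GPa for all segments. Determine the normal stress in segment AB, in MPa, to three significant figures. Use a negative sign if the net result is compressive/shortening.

Internal axial forces (sectioning from the free end, tension +): N_BC = -39.2 kN, N_AB = -9.8 kN.
A_AB = 326.9 mm².
σ_AB = N_AB/A_AB = -9800/326.9 = -29.98 MPa.

-30.0 MPa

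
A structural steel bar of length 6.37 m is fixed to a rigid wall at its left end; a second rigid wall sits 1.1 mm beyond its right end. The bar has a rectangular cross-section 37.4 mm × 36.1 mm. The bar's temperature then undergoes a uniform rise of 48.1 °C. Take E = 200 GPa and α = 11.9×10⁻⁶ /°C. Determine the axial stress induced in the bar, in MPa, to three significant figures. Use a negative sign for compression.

-79.9 MPa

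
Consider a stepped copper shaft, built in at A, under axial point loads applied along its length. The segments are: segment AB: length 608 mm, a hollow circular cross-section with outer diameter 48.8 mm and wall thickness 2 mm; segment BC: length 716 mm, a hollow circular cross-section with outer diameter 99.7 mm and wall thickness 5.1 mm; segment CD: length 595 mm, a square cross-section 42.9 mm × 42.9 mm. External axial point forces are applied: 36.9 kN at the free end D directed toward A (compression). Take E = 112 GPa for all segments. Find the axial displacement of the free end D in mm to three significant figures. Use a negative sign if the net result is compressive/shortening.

Internal axial forces (sectioning from the free end, tension +): N_CD = -36.9 kN, N_BC = -36.9 kN, N_AB = -36.9 kN.
A_AB = 294.1 mm².
A_BC = 1516 mm².
A_CD = 1840 mm².
δ_AB = -36900·608/(294.1·112000) = -0.6812 mm
δ_BC = -36900·716/(1516·112000) = -0.1556 mm
δ_CD = -36900·595/(1840·112000) = -0.1065 mm
δ = Σδ_i = -0.9434 mm.

-0.943 mm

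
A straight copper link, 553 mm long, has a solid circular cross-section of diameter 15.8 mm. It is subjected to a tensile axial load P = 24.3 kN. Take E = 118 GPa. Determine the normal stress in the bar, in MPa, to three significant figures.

124 MPa

A = 196.1 mm².
σ = N/A = 24300/196.1 = 123.9 MPa.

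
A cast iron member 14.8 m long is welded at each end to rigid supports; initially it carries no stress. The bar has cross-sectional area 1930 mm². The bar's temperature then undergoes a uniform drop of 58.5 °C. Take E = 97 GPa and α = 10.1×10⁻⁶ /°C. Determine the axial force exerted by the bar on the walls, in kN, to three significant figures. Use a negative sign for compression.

Free thermal expansion αLΔT = 10.1e-6 · 14800 · -58.5 = -8.745 mm.
The walls impose strain ε = −(-8.745)/14800 = 5.9085e-04; σ = Eε = 97000 · 5.9085e-04 = 57.31 MPa.
Wall reaction R = σ·A = 57.31·1930 = 110600 N = 110.6 kN.

111 kN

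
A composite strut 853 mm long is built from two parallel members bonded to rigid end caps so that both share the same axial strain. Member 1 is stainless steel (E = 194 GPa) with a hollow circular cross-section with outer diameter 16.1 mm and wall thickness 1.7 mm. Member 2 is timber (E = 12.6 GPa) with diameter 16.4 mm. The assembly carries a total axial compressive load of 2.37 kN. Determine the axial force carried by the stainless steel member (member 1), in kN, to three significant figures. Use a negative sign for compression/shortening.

-2.01 kN

A_1 = 76.91 mm².
A_2 = 211.2 mm².
Equal strain + equilibrium ⇒ each member carries load in proportion to AE: A₁E₁ = 14920000 N, A₂E₂ = 2662000 N, ΣAE = 17580000 N.
F₁ = P·A₁E₁/ΣAE = -2370·14920000/17580000 = -2011 N.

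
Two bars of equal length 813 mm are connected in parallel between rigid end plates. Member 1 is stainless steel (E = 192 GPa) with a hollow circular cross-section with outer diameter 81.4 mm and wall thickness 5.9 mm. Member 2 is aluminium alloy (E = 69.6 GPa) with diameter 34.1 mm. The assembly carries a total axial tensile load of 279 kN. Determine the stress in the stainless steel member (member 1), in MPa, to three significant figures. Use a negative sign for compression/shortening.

161 MPa

A_1 = 1399 mm².
A_2 = 913.3 mm².
Equal strain + equilibrium ⇒ each member carries load in proportion to AE: A₁E₁ = 268700000 N, A₂E₂ = 63560000 N, ΣAE = 332300000 N.
σ₁ = P·E₁/ΣAE = 279000·192000/332300000 = 161.2 MPa.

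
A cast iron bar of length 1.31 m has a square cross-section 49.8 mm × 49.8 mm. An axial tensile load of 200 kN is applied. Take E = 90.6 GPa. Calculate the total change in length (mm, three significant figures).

A = 2480 mm².
δ_mech = NL/(AE) = 200000·1310/(2480·90600) = 1.166 mm.

1.17 mm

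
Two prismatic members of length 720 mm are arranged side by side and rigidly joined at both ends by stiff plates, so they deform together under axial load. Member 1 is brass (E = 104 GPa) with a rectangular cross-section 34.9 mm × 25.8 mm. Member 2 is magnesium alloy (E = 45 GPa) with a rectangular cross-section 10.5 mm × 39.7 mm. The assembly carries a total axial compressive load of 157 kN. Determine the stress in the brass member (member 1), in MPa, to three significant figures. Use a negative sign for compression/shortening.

-145 MPa

A_1 = 900.4 mm².
A_2 = 416.9 mm².
Equal strain + equilibrium ⇒ each member carries load in proportion to AE: A₁E₁ = 93640000 N, A₂E₂ = 18760000 N, ΣAE = 112400000 N.
σ₁ = P·E₁/ΣAE = -157000·104000/112400000 = -145.3 MPa.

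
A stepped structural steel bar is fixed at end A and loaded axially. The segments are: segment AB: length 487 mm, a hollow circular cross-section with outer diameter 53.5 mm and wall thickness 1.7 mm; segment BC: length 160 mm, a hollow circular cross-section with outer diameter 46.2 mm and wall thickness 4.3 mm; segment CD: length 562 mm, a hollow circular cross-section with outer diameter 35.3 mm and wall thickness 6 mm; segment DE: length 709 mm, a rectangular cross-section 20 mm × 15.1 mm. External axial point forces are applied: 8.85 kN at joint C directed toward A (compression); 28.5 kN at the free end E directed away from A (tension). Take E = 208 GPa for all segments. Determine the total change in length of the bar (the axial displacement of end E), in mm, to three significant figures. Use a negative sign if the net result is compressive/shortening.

Internal axial forces (sectioning from the free end, tension +): N_DE = 28.5 kN, N_CD = 28.5 kN, N_BC = 19.65 kN, N_AB = 19.65 kN.
A_AB = 276.6 mm².
A_BC = 566 mm².
A_CD = 552.3 mm².
A_DE = 302 mm².
δ_AB = 19650·487/(276.6·208000) = 0.1663 mm
δ_BC = 19650·160/(566·208000) = 0.0267 mm
δ_CD = 28500·562/(552.3·208000) = 0.1394 mm
δ_DE = 28500·709/(302·208000) = 0.3217 mm
δ = Σδ_i = 0.6541 mm.

0.654 mm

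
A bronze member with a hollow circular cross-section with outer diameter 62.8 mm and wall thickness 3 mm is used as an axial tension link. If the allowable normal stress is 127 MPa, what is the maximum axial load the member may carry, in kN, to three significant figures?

71.6 kN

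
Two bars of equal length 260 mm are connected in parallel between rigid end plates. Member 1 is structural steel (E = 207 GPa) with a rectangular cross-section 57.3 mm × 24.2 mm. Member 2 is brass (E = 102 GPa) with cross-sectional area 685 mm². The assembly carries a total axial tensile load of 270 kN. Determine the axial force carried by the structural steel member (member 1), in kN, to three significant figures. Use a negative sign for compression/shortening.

A_1 = 1387 mm².
Equal strain + equilibrium ⇒ each member carries load in proportion to AE: A₁E₁ = 287000000 N, A₂E₂ = 69870000 N, ΣAE = 356900000 N.
F₁ = P·A₁E₁/ΣAE = 270000·287000000/356900000 = 217100 N.

217 kN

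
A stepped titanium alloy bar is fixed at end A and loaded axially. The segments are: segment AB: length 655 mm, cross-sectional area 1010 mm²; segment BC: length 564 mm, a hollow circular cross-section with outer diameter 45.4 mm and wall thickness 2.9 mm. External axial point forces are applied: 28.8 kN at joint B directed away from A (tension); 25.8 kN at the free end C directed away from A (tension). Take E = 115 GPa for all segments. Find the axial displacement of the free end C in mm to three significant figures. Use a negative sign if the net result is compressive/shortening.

0.635 mm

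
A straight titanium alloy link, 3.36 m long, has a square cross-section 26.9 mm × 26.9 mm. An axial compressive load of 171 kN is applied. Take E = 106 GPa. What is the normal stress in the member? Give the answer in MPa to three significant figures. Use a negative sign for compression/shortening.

-236 MPa

A = 723.6 mm².
σ = N/A = -171000/723.6 = -236.3 MPa.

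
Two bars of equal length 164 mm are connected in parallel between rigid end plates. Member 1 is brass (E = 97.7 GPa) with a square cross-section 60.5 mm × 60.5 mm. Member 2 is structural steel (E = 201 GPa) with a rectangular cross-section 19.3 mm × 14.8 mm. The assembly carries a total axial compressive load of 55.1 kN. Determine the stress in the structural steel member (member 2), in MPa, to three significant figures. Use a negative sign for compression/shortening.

-26.7 MPa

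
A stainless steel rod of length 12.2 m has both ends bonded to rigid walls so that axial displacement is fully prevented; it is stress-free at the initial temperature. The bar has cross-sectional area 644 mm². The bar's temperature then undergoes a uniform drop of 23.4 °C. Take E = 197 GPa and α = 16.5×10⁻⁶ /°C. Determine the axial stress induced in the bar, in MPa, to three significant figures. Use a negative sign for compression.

76.1 MPa

Free thermal expansion αLΔT = 16.5e-6 · 12200 · -23.4 = -4.71 mm.
The walls impose strain ε = −(-4.71)/12200 = 3.8610e-04; σ = Eε = 197000 · 3.8610e-04 = 76.06 MPa.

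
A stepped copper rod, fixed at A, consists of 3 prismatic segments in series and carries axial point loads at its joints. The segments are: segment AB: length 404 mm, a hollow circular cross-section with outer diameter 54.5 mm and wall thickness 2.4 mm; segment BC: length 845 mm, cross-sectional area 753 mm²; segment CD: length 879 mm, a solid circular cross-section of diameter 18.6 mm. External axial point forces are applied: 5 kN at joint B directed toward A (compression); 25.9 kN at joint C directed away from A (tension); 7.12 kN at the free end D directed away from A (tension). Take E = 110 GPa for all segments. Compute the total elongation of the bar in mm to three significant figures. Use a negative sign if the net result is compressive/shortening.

Internal axial forces (sectioning from the free end, tension +): N_CD = 7.12 kN, N_BC = 33.02 kN, N_AB = 28.02 kN.
A_AB = 392.8 mm².
A_CD = 271.7 mm².
δ_AB = 28020·404/(392.8·110000) = 0.262 mm
δ_BC = 33020·845/(753·110000) = 0.3369 mm
δ_CD = 7120·879/(271.7·110000) = 0.2094 mm
δ = Σδ_i = 0.8082 mm.

0.808 mm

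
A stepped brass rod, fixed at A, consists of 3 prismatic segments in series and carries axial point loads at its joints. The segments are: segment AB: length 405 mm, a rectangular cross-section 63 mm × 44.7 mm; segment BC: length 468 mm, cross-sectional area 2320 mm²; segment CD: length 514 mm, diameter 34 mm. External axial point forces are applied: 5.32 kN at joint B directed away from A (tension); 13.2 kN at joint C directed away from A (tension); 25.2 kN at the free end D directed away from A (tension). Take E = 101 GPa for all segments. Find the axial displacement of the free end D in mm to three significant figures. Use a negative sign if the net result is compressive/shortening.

0.280 mm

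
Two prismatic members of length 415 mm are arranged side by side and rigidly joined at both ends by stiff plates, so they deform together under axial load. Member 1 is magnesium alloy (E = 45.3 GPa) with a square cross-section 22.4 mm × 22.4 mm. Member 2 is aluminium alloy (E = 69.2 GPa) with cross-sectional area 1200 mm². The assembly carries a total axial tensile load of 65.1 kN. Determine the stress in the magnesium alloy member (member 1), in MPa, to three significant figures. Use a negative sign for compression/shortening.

A_1 = 501.8 mm².
Equal strain + equilibrium ⇒ each member carries load in proportion to AE: A₁E₁ = 22730000 N, A₂E₂ = 83040000 N, ΣAE = 105800000 N.
σ₁ = P·E₁/ΣAE = 65100·45300/105800000 = 27.88 MPa.

27.9 MPa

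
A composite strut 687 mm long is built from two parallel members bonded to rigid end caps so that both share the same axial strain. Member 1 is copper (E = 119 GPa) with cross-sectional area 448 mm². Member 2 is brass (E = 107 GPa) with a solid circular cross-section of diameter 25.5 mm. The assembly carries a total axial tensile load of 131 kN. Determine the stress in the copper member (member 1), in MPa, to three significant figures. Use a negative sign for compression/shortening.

144 MPa

A_2 = 510.7 mm².
Equal strain + equilibrium ⇒ each member carries load in proportion to AE: A₁E₁ = 53310000 N, A₂E₂ = 54650000 N, ΣAE = 108000000 N.
σ₁ = P·E₁/ΣAE = 131000·119000/108000000 = 144.4 MPa.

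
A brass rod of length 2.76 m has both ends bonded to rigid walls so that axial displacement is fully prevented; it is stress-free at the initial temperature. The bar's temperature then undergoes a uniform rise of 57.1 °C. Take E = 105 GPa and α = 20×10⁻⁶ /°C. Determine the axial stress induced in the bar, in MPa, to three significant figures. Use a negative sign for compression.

-120 MPa

Free thermal expansion αLΔT = 20e-6 · 2760 · 57.1 = 3.152 mm.
The walls impose strain ε = −(3.152)/2760 = -1.1420e-03; σ = Eε = 105000 · -1.1420e-03 = -119.9 MPa.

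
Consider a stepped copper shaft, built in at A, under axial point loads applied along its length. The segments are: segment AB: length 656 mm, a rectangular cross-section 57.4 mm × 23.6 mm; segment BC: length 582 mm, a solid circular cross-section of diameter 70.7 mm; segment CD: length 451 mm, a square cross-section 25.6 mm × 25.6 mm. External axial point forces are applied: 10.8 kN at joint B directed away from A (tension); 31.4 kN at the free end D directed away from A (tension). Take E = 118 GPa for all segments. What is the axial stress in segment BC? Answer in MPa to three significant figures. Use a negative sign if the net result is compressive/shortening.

Internal axial forces (sectioning from the free end, tension +): N_CD = 31.4 kN, N_BC = 31.4 kN, N_AB = 42.2 kN.
A_BC = 3926 mm².
σ_BC = N_BC/A_BC = 31400/3926 = 7.998 MPa.

8.00 MPa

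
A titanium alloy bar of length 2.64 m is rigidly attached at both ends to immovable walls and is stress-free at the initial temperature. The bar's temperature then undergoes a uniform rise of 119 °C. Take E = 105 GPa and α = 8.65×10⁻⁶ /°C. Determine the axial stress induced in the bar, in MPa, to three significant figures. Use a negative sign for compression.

-108 MPa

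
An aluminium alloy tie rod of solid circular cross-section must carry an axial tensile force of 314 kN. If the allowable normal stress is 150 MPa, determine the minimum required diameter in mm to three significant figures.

Required area A ≥ P/σ_allow = 314000/150 = 2093 mm².
For a solid circular section, d ≥ √(4A/π) = 51.63 mm.

51.6 mm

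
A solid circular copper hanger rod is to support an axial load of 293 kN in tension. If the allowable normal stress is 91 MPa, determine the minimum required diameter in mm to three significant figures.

Required area A ≥ P/σ_allow = 293000/91 = 3220 mm².
For a solid circular section, d ≥ √(4A/π) = 64.03 mm.

64.0 mm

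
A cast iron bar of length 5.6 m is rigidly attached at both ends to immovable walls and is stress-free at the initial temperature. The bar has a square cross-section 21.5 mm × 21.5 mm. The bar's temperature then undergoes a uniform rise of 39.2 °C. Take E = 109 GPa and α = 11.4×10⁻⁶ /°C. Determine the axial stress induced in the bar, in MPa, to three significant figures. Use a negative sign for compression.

-48.7 MPa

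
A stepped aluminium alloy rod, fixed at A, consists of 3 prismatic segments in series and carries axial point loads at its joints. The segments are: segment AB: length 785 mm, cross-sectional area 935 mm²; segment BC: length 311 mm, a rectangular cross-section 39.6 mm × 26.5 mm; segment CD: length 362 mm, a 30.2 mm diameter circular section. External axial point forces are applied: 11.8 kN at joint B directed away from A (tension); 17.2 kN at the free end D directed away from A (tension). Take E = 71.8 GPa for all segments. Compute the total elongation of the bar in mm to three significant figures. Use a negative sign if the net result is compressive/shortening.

Internal axial forces (sectioning from the free end, tension +): N_CD = 17.2 kN, N_BC = 17.2 kN, N_AB = 29 kN.
A_BC = 1049 mm².
A_CD = 716.3 mm².
δ_AB = 29000·785/(935·71800) = 0.3391 mm
δ_BC = 17200·311/(1049·71800) = 0.07099 mm
δ_CD = 17200·362/(716.3·71800) = 0.1211 mm
δ = Σδ_i = 0.5312 mm.

0.531 mm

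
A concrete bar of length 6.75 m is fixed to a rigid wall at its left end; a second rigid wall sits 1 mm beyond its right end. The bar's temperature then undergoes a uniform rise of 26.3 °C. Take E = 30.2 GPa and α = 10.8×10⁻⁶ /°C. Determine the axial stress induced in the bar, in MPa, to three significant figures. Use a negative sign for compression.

Free thermal expansion αLΔT = 10.8e-6 · 6750 · 26.3 = 1.917 mm.
The walls engage after the gap closes; constrained expansion = 1.917 − 1 = 0.9173 mm.
The walls impose strain ε = −(0.9173)/6750 = -1.3589e-04; σ = Eε = 30200 · -1.3589e-04 = -4.104 MPa.

-4.10 MPa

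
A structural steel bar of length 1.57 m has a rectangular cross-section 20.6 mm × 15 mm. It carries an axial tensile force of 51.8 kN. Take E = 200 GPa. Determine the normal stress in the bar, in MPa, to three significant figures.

168 MPa

A = 309 mm².
σ = N/A = 51800/309 = 167.6 MPa.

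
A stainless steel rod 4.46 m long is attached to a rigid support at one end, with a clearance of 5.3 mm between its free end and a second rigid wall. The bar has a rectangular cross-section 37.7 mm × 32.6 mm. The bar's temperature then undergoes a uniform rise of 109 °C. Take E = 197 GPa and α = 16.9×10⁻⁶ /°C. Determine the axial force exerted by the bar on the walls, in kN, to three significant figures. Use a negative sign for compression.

Free thermal expansion αLΔT = 16.9e-6 · 4460 · 109 = 8.216 mm.
The walls engage after the gap closes; constrained expansion = 8.216 − 5.3 = 2.916 mm.
The walls impose strain ε = −(2.916)/4460 = -6.5376e-04; σ = Eε = 197000 · -6.5376e-04 = -128.8 MPa.
Wall reaction R = σ·A = -128.8·1229 = -158300 N = -158.3 kN.

-158 kN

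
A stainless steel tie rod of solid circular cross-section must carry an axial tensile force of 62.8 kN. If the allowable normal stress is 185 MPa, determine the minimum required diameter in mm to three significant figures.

20.8 mm

Required area A ≥ P/σ_allow = 62800/185 = 339.5 mm².
For a solid circular section, d ≥ √(4A/π) = 20.79 mm.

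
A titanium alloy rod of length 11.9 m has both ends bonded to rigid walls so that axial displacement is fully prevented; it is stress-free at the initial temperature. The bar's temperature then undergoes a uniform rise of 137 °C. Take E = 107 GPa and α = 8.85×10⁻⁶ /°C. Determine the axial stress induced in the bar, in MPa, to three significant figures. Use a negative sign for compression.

-130 MPa

Free thermal expansion αLΔT = 8.85e-6 · 11900 · 137 = 14.43 mm.
The walls impose strain ε = −(14.43)/11900 = -1.2124e-03; σ = Eε = 107000 · -1.2124e-03 = -129.7 MPa.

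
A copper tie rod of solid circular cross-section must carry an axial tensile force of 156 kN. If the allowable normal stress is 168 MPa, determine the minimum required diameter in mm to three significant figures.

34.4 mm

Required area A ≥ P/σ_allow = 156000/168 = 928.6 mm².
For a solid circular section, d ≥ √(4A/π) = 34.38 mm.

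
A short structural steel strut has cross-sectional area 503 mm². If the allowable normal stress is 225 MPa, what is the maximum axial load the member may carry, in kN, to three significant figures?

P_max = σ_allow · A = 225 · 503 = 113200 N = 113.2 kN.

113 kN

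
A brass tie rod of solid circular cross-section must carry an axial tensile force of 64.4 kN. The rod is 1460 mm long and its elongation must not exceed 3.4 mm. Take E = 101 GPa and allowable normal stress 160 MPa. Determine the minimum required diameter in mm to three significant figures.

22.6 mm

Required area A ≥ P/σ_allow = 64400/160 = 402.5 mm².
For a solid circular section, d ≥ √(4A/π) = 22.64 mm.
Elongation limit: A ≥ PL/(Eδ_allow) = 64400·1460/(101000·3.4) = 273.8 mm² ⇒ d ≥ 18.67 mm.
The stress limit governs.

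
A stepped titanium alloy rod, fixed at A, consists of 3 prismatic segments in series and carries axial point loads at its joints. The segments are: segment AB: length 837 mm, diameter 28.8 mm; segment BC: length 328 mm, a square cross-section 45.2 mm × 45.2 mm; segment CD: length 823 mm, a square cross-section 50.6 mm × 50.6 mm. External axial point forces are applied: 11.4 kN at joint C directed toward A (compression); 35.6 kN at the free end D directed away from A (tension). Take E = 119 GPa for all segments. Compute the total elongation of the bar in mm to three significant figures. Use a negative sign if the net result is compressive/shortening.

0.390 mm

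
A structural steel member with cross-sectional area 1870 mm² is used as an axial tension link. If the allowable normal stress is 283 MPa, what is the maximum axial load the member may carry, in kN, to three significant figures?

529 kN

P_max = σ_allow · A = 283 · 1870 = 529200 N = 529.2 kN.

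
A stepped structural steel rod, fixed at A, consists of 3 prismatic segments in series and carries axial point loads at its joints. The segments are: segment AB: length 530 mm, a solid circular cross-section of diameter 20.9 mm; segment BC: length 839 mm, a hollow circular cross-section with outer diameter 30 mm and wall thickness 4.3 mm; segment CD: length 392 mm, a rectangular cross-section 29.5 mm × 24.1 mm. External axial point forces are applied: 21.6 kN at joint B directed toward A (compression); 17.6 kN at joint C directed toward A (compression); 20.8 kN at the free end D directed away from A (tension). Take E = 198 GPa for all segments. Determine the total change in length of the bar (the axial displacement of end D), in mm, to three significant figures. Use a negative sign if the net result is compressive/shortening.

Internal axial forces (sectioning from the free end, tension +): N_CD = 20.8 kN, N_BC = 3.2 kN, N_AB = -18.4 kN.
A_AB = 343.1 mm².
A_BC = 347.2 mm².
A_CD = 711 mm².
δ_AB = -18400·530/(343.1·198000) = -0.1436 mm
δ_BC = 3200·839/(347.2·198000) = 0.03906 mm
δ_CD = 20800·392/(711·198000) = 0.05792 mm
δ = Σδ_i = -0.04659 mm.

-0.0466 mm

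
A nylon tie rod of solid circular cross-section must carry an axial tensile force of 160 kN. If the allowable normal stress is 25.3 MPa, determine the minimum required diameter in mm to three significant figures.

89.7 mm

Required area A ≥ P/σ_allow = 160000/25.3 = 6324 mm².
For a solid circular section, d ≥ √(4A/π) = 89.73 mm.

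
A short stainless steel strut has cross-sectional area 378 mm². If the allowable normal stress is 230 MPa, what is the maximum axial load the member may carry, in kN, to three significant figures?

86.9 kN

P_max = σ_allow · A = 230 · 378 = 86940 N = 86.94 kN.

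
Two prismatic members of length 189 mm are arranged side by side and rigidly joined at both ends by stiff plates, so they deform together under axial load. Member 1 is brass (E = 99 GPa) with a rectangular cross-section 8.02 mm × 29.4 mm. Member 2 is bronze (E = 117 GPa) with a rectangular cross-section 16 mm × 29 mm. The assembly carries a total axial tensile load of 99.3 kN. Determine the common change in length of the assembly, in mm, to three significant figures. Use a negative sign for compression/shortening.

0.242 mm

A_1 = 235.8 mm².
A_2 = 464 mm².
Equal strain + equilibrium ⇒ each member carries load in proportion to AE: A₁E₁ = 23340000 N, A₂E₂ = 54290000 N, ΣAE = 77630000 N.
δ = PL/ΣAE = 99300·189/77630000 = 0.2418 mm.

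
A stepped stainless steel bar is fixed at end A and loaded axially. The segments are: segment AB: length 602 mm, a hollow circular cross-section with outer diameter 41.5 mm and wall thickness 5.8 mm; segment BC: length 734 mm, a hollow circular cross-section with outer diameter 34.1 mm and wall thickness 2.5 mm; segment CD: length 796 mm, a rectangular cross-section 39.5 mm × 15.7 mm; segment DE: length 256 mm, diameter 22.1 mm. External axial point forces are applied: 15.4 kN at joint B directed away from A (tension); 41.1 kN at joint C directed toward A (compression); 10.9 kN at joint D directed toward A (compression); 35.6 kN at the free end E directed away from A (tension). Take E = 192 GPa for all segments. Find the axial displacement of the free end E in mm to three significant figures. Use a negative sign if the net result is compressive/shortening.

Internal axial forces (sectioning from the free end, tension +): N_DE = 35.6 kN, N_CD = 24.7 kN, N_BC = -16.4 kN, N_AB = -1 kN.
A_AB = 650.5 mm².
A_BC = 248.2 mm².
A_CD = 620.1 mm².
A_DE = 383.6 mm².
δ_AB = -1000·602/(650.5·192000) = -0.00482 mm
δ_BC = -16400·734/(248.2·192000) = -0.2526 mm
δ_CD = 24700·796/(620.1·192000) = 0.1651 mm
δ_DE = 35600·256/(383.6·192000) = 0.1237 mm
δ = Σδ_i = 0.03143 mm.

0.0314 mm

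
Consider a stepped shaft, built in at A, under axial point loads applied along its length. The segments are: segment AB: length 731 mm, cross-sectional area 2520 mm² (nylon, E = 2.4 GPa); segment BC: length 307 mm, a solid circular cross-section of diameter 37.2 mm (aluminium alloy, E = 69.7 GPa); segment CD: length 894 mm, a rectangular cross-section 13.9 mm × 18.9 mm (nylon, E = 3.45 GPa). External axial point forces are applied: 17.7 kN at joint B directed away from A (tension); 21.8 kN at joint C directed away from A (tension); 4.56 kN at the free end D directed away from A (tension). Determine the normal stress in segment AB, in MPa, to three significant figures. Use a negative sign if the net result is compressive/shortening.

17.5 MPa

Internal axial forces (sectioning from the free end, tension +): N_CD = 4.56 kN, N_BC = 26.36 kN, N_AB = 44.06 kN.
σ_AB = N_AB/A_AB = 44060/2520 = 17.48 MPa.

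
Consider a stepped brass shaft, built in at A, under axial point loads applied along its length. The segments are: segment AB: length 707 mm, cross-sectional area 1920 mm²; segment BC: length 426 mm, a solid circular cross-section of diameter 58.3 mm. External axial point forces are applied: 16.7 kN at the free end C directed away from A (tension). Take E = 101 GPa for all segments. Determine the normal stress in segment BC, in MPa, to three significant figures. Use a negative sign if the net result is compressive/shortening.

Internal axial forces (sectioning from the free end, tension +): N_BC = 16.7 kN, N_AB = 16.7 kN.
A_BC = 2669 mm².
σ_BC = N_BC/A_BC = 16700/2669 = 6.256 MPa.

6.26 MPa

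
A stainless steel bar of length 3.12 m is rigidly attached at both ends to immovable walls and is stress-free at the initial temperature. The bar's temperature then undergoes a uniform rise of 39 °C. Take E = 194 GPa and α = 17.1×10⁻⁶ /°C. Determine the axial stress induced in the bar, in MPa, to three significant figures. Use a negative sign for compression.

-129 MPa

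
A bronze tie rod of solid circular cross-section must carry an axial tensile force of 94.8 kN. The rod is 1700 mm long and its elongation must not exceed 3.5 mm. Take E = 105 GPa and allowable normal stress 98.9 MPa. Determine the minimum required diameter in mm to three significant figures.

34.9 mm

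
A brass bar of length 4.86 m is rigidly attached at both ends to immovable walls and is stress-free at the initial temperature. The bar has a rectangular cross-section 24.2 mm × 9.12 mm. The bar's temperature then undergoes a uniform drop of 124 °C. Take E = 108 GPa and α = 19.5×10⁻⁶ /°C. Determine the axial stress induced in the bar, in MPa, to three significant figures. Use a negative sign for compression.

Free thermal expansion αLΔT = 19.5e-6 · 4860 · -124 = -11.75 mm.
The walls impose strain ε = −(-11.75)/4860 = 2.4180e-03; σ = Eε = 108000 · 2.4180e-03 = 261.1 MPa.

261 MPa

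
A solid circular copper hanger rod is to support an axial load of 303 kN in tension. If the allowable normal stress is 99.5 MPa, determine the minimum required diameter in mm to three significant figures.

Required area A ≥ P/σ_allow = 303000/99.5 = 3045 mm².
For a solid circular section, d ≥ √(4A/π) = 62.27 mm.

62.3 mm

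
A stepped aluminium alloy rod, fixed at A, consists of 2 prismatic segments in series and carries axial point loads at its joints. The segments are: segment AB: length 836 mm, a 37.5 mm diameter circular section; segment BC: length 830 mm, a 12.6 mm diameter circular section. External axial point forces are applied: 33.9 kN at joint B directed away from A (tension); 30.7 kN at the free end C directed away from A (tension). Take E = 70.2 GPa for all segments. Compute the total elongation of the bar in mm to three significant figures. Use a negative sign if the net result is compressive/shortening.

3.61 mm

Internal axial forces (sectioning from the free end, tension +): N_BC = 30.7 kN, N_AB = 64.6 kN.
A_AB = 1104 mm².
A_BC = 124.7 mm².
δ_AB = 64600·836/(1104·70200) = 0.6965 mm
δ_BC = 30700·830/(124.7·70200) = 2.911 mm
δ = Σδ_i = 3.608 mm.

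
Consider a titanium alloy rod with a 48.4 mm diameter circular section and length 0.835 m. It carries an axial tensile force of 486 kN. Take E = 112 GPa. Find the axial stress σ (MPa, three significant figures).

264 MPa

A = 1840 mm².
σ = N/A = 486000/1840 = 264.2 MPa.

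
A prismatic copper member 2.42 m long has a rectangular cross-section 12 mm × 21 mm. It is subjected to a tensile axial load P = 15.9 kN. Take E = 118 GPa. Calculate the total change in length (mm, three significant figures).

1.29 mm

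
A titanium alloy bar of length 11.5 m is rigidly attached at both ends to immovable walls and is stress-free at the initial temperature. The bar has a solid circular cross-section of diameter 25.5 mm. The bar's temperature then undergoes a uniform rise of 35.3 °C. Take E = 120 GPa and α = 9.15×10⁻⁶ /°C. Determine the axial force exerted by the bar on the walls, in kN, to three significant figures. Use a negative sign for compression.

-19.8 kN

Free thermal expansion αLΔT = 9.15e-6 · 11500 · 35.3 = 3.714 mm.
The walls impose strain ε = −(3.714)/11500 = -3.2299e-04; σ = Eε = 120000 · -3.2299e-04 = -38.76 MPa.
Wall reaction R = σ·A = -38.76·510.7 = -19790 N = -19.79 kN.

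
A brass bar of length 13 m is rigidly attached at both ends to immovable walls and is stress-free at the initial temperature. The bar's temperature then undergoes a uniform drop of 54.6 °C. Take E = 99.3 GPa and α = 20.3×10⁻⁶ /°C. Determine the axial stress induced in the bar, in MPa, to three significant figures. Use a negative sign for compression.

Free thermal expansion αLΔT = 20.3e-6 · 13000 · -54.6 = -14.41 mm.
The walls impose strain ε = −(-14.41)/13000 = 1.1084e-03; σ = Eε = 99300 · 1.1084e-03 = 110.1 MPa.

110 MPa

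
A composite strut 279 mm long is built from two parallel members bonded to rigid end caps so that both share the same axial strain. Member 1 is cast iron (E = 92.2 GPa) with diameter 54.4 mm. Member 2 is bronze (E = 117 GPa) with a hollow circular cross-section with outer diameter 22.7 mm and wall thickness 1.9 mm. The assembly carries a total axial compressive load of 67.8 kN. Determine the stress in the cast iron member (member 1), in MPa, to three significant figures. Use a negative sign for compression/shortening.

A_1 = 2324 mm².
A_2 = 124.2 mm².
Equal strain + equilibrium ⇒ each member carries load in proportion to AE: A₁E₁ = 214300000 N, A₂E₂ = 14530000 N, ΣAE = 228800000 N.
σ₁ = P·E₁/ΣAE = -67800·92200/228800000 = -27.32 MPa.

-27.3 MPa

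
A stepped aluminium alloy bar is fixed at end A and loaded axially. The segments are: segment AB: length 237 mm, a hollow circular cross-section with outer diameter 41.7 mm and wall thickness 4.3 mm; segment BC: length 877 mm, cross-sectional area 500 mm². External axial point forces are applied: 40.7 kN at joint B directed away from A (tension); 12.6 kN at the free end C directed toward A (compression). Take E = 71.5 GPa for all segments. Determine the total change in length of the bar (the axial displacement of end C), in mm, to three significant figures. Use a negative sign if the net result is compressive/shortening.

-0.125 mm

Internal axial forces (sectioning from the free end, tension +): N_BC = -12.6 kN, N_AB = 28.1 kN.
A_AB = 505.2 mm².
δ_AB = 28100·237/(505.2·71500) = 0.1844 mm
δ_BC = -12600·877/(500·71500) = -0.3091 mm
δ = Σδ_i = -0.1247 mm.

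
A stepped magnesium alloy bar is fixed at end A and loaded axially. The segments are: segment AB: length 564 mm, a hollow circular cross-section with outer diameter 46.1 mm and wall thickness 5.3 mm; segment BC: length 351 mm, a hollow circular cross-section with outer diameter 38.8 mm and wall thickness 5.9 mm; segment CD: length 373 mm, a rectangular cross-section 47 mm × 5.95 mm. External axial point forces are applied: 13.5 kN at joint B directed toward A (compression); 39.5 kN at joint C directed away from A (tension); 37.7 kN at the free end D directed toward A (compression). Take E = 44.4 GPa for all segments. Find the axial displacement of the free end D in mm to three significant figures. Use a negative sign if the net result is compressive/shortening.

Internal axial forces (sectioning from the free end, tension +): N_CD = -37.7 kN, N_BC = 1.8 kN, N_AB = -11.7 kN.
A_AB = 679.3 mm².
A_BC = 609.8 mm².
A_CD = 279.7 mm².
δ_AB = -11700·564/(679.3·44400) = -0.2188 mm
δ_BC = 1800·351/(609.8·44400) = 0.02333 mm
δ_CD = -37700·373/(279.7·44400) = -1.133 mm
δ = Σδ_i = -1.328 mm.

-1.33 mm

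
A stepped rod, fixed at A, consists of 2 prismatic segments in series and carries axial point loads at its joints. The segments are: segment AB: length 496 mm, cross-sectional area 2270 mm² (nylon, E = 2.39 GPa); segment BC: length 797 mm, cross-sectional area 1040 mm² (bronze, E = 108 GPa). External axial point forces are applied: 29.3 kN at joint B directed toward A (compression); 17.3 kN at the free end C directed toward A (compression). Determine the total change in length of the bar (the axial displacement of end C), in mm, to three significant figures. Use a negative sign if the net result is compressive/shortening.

Internal axial forces (sectioning from the free end, tension +): N_BC = -17.3 kN, N_AB = -46.6 kN.
δ_AB = -46600·496/(2270·2390) = -4.26 mm
δ_BC = -17300·797/(1040·108000) = -0.1228 mm
δ = Σδ_i = -4.383 mm.

-4.38 mm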